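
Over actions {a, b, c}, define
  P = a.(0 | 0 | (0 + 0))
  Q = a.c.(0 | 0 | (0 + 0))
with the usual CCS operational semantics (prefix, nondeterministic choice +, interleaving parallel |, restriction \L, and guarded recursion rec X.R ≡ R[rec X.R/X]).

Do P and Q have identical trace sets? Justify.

traces(P) ≠ traces(Q) — witness ⟨ac⟩

Reachable graph of P (2 states):
  u0 = a.(0 | 0 | (0 + 0)) :: —a→ u1
  u1 = 0 | 0 | (0 + 0) :: deadlocked
Reachable graph of Q (3 states):
  v0 = a.c.(0 | 0 | (0 + 0)) :: —a→ v1
  v1 = c.(0 | 0 | (0 + 0)) :: —c→ v2
  v2 = 0 | 0 | (0 + 0) :: deadlocked
Executing ac from Q (initial set {v0}):
  step 1 (a): {v1}
  step 2 (c): {v2}
  Q completes σ.
Executing ac from P (initial set {u0}):
  step 1 (a): {u1}
  step 2 (c): ∅ (P stuck)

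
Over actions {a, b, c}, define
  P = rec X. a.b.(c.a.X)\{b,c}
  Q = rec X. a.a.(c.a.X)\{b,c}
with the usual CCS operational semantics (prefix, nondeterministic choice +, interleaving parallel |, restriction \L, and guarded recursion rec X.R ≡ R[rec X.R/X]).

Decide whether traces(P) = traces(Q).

LTS(P): 3 reachable states
  m0 = rec X. a.b.(c.a.X)\{b,c} | ··a··> m1
  m1 = b.(c.a.(rec X. a.b.(c.a.X)\{b,c}))\{b,c} | ··b··> m2
  m2 = (c.a.(rec X. a.b.(c.a.X)\{b,c}))\{b,c} | ∅
LTS(Q): 3 reachable states
  n0 = rec X. a.a.(c.a.X)\{b,c} | ··a··> n1
  n1 = a.(c.a.(rec X. a.a.(c.a.X)\{b,c}))\{b,c} | ··a··> n2
  n2 = (c.a.(rec X. a.a.(c.a.X)\{b,c}))\{b,c} | ∅
Executing ab from P (initial set {m0}):
  after a @ step 1: {m1}
  after b @ step 2: {m2}
  P completes σ.
Executing ab from Q (initial set {n0}):
  after a @ step 1: {n1}
  after b @ step 2: ∅ (Q stuck)

NO — witness ⟨ab⟩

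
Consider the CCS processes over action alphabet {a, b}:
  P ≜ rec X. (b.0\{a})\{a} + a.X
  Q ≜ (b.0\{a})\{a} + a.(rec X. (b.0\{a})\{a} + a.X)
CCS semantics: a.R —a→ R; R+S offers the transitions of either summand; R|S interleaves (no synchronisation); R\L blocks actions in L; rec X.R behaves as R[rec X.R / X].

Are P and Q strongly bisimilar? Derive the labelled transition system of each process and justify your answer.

YES

Reachable graph of P (2 states):
  m0 = rec X. (b.0\{a})\{a} + a.X → -a-> m0, -b-> m1
  m1 = 0\{a}\{a} → (no moves)
Reachable graph of Q (3 states):
  n0 = (b.0\{a})\{a} + a.(rec X. (b.0\{a})\{a} + a.X) → -a-> n1, -b-> n2
  n1 = rec X. (b.0\{a})\{a} + a.X → -a-> n1, -b-> n2
  n2 = 0\{a}\{a} → (no moves)
Bisimilarity quotient blocks:
  B0 = {m0, n0, n1}
  B1 = {m1, n2}
m0 ∈ B0, n0 ∈ B0 → same block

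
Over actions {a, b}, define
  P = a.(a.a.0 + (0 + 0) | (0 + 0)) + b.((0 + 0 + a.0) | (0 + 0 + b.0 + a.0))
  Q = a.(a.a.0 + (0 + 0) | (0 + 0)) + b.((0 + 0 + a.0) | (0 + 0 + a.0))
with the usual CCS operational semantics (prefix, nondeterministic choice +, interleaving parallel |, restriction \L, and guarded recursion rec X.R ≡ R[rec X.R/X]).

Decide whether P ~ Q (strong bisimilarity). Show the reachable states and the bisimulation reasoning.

LTS(P): 8 reachable states
  p0 = a.(a.a.0 + (0 + 0) | (0 + 0)) + b.((0 + 0 + a.0) | (0 + 0 + b.0 + a.0)) → -a-> p1, -b-> p2
  p1 = a.a.0 + (0 + 0) | (0 + 0) → -a-> p3
  p2 = (0 + 0 + a.0) | (0 + 0 + b.0 + a.0) → -a-> p4, -a-> p5, -b-> p4
  p3 = a.0 → -a-> p6
  p4 = (0 + 0 + a.0) | 0 → -a-> p7
  p5 = 0 | (0 + 0 + b.0 + a.0) → -a-> p7, -b-> p7
  p6 = 0 → ·
  p7 = 0 | 0 → ·
LTS(Q): 8 reachable states
  q0 = a.(a.a.0 + (0 + 0) | (0 + 0)) + b.((0 + 0 + a.0) | (0 + 0 + a.0)) → -a-> q1, -b-> q2
  q1 = a.a.0 + (0 + 0) | (0 + 0) → -a-> q3
  q2 = (0 + 0 + a.0) | (0 + 0 + a.0) → -a-> q4, -a-> q5
  q3 = a.0 → -a-> q6
  q4 = (0 + 0 + a.0) | 0 → -a-> q7
  q5 = 0 | (0 + 0 + a.0) → -a-> q7
  q6 = 0 → ·
  q7 = 0 | 0 → ·
Bisimilarity quotient blocks:
  B0 = {p0}
  B1 = {p1, q1, q2}
  B2 = {p3, p4, q3, q4, q5}
  B3 = {p6, p7, q6, q7}
  B4 = {p2}
  B5 = {p5}
  B6 = {q0}
p0 ∈ B0, q0 ∈ B6 → different blocks

not bisimilar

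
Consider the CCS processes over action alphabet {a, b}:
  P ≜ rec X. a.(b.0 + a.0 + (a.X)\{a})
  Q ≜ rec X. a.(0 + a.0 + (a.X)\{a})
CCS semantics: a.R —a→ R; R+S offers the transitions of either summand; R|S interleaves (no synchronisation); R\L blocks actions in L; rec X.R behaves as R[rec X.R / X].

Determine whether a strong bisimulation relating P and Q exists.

LTS(P): 3 reachable states
  s0 = rec X. a.(b.0 + a.0 + (a.X)\{a}) → —a→ s1
  s1 = b.0 + a.0 + (a.(rec X. a.(b.0 + a.0 + (a.X)\{a})))\{a} → —a→ s2, —b→ s2
  s2 = 0 → ∅
LTS(Q): 3 reachable states
  t0 = rec X. a.(0 + a.0 + (a.X)\{a}) → —a→ t1
  t1 = 0 + a.0 + (a.(rec X. a.(0 + a.0 + (a.X)\{a})))\{a} → —a→ t2
  t2 = 0 → ∅
Bisimilarity quotient blocks:
  B0 = {s0}
  B1 = {s1}
  B2 = {s2, t2}
  B3 = {t0}
  B4 = {t1}
s0 ∈ B0, t0 ∈ B3 → different blocks

not bisimilar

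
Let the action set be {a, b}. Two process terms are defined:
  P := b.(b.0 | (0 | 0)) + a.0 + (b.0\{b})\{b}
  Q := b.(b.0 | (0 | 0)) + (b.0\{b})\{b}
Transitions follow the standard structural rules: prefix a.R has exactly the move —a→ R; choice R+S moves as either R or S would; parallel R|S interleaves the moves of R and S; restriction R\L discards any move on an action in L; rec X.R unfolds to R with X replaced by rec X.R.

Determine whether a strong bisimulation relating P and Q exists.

not bisimilar

P's transition system — 4 states:
  u0 = b.(b.0 | (0 | 0)) + a.0 + (b.0\{b})\{b} → --a--▸ u1, --b--▸ u2
  u1 = 0 → (no moves)
  u2 = b.0 | (0 | 0) → --b--▸ u3
  u3 = 0 | (0 | 0) → (no moves)
Q's transition system — 3 states:
  v0 = b.(b.0 | (0 | 0)) + (b.0\{b})\{b} → --b--▸ v1
  v1 = b.0 | (0 | 0) → --b--▸ v2
  v2 = 0 | (0 | 0) → (no moves)
Bisimilarity quotient blocks:
  B0 = {u0}
  B1 = {u1, u3, v2}
  B2 = {u2, v1}
  B3 = {v0}
u0 ∈ B0, v0 ∈ B3 → different blocks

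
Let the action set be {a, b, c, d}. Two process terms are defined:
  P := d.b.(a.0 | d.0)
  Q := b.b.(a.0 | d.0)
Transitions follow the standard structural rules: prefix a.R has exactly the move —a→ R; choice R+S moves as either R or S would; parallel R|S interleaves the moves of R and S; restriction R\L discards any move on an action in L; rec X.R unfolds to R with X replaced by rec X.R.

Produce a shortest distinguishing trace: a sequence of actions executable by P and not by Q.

d

Reachable graph of P (6 states):
  p0 = d.b.(a.0 | d.0) ⊢ —d→ p1
  p1 = b.(a.0 | d.0) ⊢ —b→ p2
  p2 = a.0 | d.0 ⊢ —a→ p3, —d→ p4
  p3 = 0 | d.0 ⊢ —d→ p5
  p4 = a.0 | 0 ⊢ —a→ p5
  p5 = 0 | 0 ⊢ stopped
Reachable graph of Q (6 states):
  q0 = b.b.(a.0 | d.0) ⊢ —b→ q1
  q1 = b.(a.0 | d.0) ⊢ —b→ q2
  q2 = a.0 | d.0 ⊢ —a→ q3, —d→ q4
  q3 = 0 | d.0 ⊢ —d→ q5
  q4 = a.0 | 0 ⊢ —a→ q5
  q5 = 0 | 0 ⊢ stopped
Run σ = ⟨d⟩ on P: start {p0}
  [1] d ⇒ {p1}
  P completes σ.
Run σ = ⟨d⟩ on Q: start {q0}
  [1] d ⇒ ∅ (Q stuck)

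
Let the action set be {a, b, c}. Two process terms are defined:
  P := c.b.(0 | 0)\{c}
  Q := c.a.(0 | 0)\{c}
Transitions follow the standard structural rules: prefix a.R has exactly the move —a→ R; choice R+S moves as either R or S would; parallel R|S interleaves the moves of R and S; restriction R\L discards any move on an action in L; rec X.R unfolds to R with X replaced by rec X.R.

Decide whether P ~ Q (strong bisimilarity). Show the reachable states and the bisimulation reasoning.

P ≁ Q

Reachable graph of P (3 states):
  s0 = c.b.(0 | 0)\{c} → ··c··> s1
  s1 = b.(0 | 0)\{c} → ··b··> s2
  s2 = (0 | 0)\{c} → stopped
Reachable graph of Q (3 states):
  t0 = c.a.(0 | 0)\{c} → ··c··> t1
  t1 = a.(0 | 0)\{c} → ··a··> t2
  t2 = (0 | 0)\{c} → stopped
Partition-refinement fixed point:
  B0 = {s0}
  B1 = {s1}
  B2 = {s2, t2}
  B3 = {t0}
  B4 = {t1}
s0 ∈ B0, t0 ∈ B3 → different blocks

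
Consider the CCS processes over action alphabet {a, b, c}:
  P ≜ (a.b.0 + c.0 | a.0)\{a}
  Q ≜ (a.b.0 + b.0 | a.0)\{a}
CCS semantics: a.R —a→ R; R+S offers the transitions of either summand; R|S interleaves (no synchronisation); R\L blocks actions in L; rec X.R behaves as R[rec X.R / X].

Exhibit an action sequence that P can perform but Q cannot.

P's transition system — 2 states:
  s0 = (a.b.0 + c.0 | a.0)\{a} has moves -c-> s1
  s1 = (0 | a.0)\{a} has moves ∅
Q's transition system — 2 states:
  t0 = (a.b.0 + b.0 | a.0)\{a} has moves -b-> t1
  t1 = (0 | a.0)\{a} has moves ∅
Trace ⟨c⟩ through P, begin at {s0}:
  after c @ step 1: {s1}
  ✓ P
Trace ⟨c⟩ through Q, begin at {t0}:
  after c @ step 1: no successor for Q

c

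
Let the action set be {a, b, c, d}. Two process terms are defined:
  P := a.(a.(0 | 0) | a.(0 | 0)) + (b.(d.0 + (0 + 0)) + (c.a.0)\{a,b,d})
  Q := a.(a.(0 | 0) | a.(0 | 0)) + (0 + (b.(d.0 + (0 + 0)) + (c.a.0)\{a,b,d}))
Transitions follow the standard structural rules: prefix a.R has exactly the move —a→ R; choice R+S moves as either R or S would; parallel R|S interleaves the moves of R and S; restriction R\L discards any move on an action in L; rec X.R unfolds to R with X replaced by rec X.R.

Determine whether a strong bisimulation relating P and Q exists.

LTS(P): 8 reachable states
  p0 = a.(a.(0 | 0) | a.(0 | 0)) + (b.(d.0 + (0 + 0)) + (c.a.0)\{a,b,d}) → =a=> p1, =b=> p2, =c=> p3
  p1 = a.(0 | 0) | a.(0 | 0) → =a=> p4, =a=> p5
  p2 = d.0 + (0 + 0) → =d=> p6
  p3 = (a.0)\{a,b,d} → ·
  p4 = 0 | 0 | a.(0 | 0) → =a=> p7
  p5 = a.(0 | 0) | (0 | 0) → =a=> p7
  p6 = 0 → ·
  p7 = 0 | 0 | (0 | 0) → ·
LTS(Q): 8 reachable states
  q0 = a.(a.(0 | 0) | a.(0 | 0)) + (0 + (b.(d.0 + (0 + 0)) + (c.a.0)\{a,b,d})) → =a=> q1, =b=> q2, =c=> q3
  q1 = a.(0 | 0) | a.(0 | 0) → =a=> q4, =a=> q5
  q2 = d.0 + (0 + 0) → =d=> q6
  q3 = (a.0)\{a,b,d} → ·
  q4 = 0 | 0 | a.(0 | 0) → =a=> q7
  q5 = a.(0 | 0) | (0 | 0) → =a=> q7
  q6 = 0 → ·
  q7 = 0 | 0 | (0 | 0) → ·
Bisimilarity quotient blocks:
  B0 = {p0, q0}
  B1 = {p2, q2}
  B2 = {p3, p6, p7, q3, q6, q7}
  B3 = {p1, q1}
  B4 = {p4, p5, q4, q5}
p0 ∈ B0, q0 ∈ B0 → same block

P ~ Q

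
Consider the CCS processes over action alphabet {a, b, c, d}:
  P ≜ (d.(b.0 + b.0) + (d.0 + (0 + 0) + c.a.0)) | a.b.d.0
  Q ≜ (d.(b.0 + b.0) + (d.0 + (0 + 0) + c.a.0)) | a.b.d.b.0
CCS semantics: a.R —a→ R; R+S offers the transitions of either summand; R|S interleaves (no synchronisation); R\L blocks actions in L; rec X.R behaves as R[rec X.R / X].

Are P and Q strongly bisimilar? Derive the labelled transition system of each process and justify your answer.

NO

P's transition system — 16 states:
  u0 = (d.(b.0 + b.0) + (d.0 + (0 + 0) + c.a.0)) | a.b.d.0 :: ··a··> u1, ··c··> u2, ··d··> u3, ··d··> u4
  u1 = (d.(b.0 + b.0) + (d.0 + (0 + 0) + c.a.0)) | b.d.0 :: ··b··> u5, ··c··> u6, ··d··> u7, ··d··> u8
  u2 = a.0 | a.b.d.0 :: ··a··> u4, ··a··> u6
  u3 = (b.0 + b.0) | a.b.d.0 :: ··a··> u7, ··b··> u4
  u4 = 0 | a.b.d.0 :: ··a··> u8
  u5 = (d.(b.0 + b.0) + (d.0 + (0 + 0) + c.a.0)) | d.0 :: ··c··> u9, ··d··> u10, ··d··> u11, ··d··> u12
  u6 = a.0 | b.d.0 :: ··a··> u8, ··b··> u9
  u7 = (b.0 + b.0) | b.d.0 :: ··b··> u10, ··b··> u8
  u8 = 0 | b.d.0 :: ··b··> u12
  u9 = a.0 | d.0 :: ··a··> u12, ··d··> u13
  u10 = (b.0 + b.0) | d.0 :: ··b··> u12, ··d··> u14
  u11 = (d.(b.0 + b.0) + (d.0 + (0 + 0) + c.a.0)) | 0 :: ··c··> u13, ··d··> u14, ··d··> u15
  u12 = 0 | d.0 :: ··d··> u15
  u13 = a.0 | 0 :: ··a··> u15
  u14 = (b.0 + b.0) | 0 :: ··b··> u15
  u15 = 0 | 0 :: stopped
Q's transition system — 20 states:
  v0 = (d.(b.0 + b.0) + (d.0 + (0 + 0) + c.a.0)) | a.b.d.b.0 :: ··a··> v1, ··c··> v2, ··d··> v3, ··d··> v4
  v1 = (d.(b.0 + b.0) + (d.0 + (0 + 0) + c.a.0)) | b.d.b.0 :: ··b··> v5, ··c··> v6, ··d··> v7, ··d··> v8
  v2 = a.0 | a.b.d.b.0 :: ··a··> v4, ··a··> v6
  v3 = (b.0 + b.0) | a.b.d.b.0 :: ··a··> v7, ··b··> v4
  v4 = 0 | a.b.d.b.0 :: ··a··> v8
  v5 = (d.(b.0 + b.0) + (d.0 + (0 + 0) + c.a.0)) | d.b.0 :: ··c··> v9, ··d··> v10, ··d··> v11, ··d··> v12
  v6 = a.0 | b.d.b.0 :: ··a··> v8, ··b··> v9
  v7 = (b.0 + b.0) | b.d.b.0 :: ··b··> v10, ··b··> v8
  v8 = 0 | b.d.b.0 :: ··b··> v12
  v9 = a.0 | d.b.0 :: ··a··> v12, ··d··> v13
  v10 = (b.0 + b.0) | d.b.0 :: ··b··> v12, ··d··> v14
  v11 = (d.(b.0 + b.0) + (d.0 + (0 + 0) + c.a.0)) | b.0 :: ··b··> v15, ··c··> v13, ··d··> v14, ··d··> v16
  v12 = 0 | d.b.0 :: ··d··> v16
  v13 = a.0 | b.0 :: ··a··> v16, ··b··> v17
  v14 = (b.0 + b.0) | b.0 :: ··b··> v16, ··b··> v18
  v15 = (d.(b.0 + b.0) + (d.0 + (0 + 0) + c.a.0)) | 0 :: ··c··> v17, ··d··> v18, ··d··> v19
  v16 = 0 | b.0 :: ··b··> v19
  v17 = a.0 | 0 :: ··a··> v19
  v18 = (b.0 + b.0) | 0 :: ··b··> v19
  v19 = 0 | 0 :: stopped
Partition-refinement fixed point:
  B0 = {u0}
  B1 = {u1}
  B2 = {u8}
  B3 = {u12}
  B4 = {u15, v19}
  B5 = {u5}
  B6 = {u11, v15}
  B7 = {u14, v16, v18}
  B8 = {u13, v17}
  B9 = {u9}
  B10 = {u10}
  B11 = {u6}
  B12 = {u7}
  B13 = {u3}
  B14 = {u4}
  B15 = {u2}
  B16 = {v0}
  B17 = {v2}
  B18 = {v6}
  B19 = {v9}
  B20 = {v12}
  B21 = {v13}
  B22 = {v8}
  B23 = {v4}
  B24 = {v3}
  B25 = {v7}
  B26 = {v10}
  B27 = {v14}
  B28 = {v1}
  B29 = {v5}
  B30 = {v11}
u0 ∈ B0, v0 ∈ B16 → different blocks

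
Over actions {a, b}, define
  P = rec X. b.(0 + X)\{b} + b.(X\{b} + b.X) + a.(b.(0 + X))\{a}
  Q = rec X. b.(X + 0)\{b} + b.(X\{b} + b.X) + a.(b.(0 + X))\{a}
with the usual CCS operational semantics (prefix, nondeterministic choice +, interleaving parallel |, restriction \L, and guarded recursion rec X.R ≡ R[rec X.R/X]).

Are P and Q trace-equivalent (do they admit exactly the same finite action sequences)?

P's transition system — 9 states:
  s0 = rec X. b.(0 + X)\{b} + b.(X\{b} + b.X) + a.(b.(0 + X))\{a} | -a-> s1, -b-> s2, -b-> s3
  s1 = (b.(0 + (rec X. b.(0 + X)\{b} + b.(X\{b} + b.X) + a.(b.(0 + X))\{a})))\{a} | -b-> s4
  s2 = (0 + (rec X. b.(0 + X)\{b} + b.(X\{b} + b.X) + a.(b.(0 + X))\{a}))\{b} | -a-> s5
  s3 = (rec X. b.(0 + X)\{b} + b.(X\{b} + b.X) + a.(b.(0 + X))\{a})\{b} + b.(rec X. b.(0 + X)\{b} + b.(X\{b} + b.X) + a.(b.(0 + X))\{a}) | -a-> s5, -b-> s0
  s4 = (0 + (rec X. b.(0 + X)\{b} + b.(X\{b} + b.X) + a.(b.(0 + X))\{a}))\{a} | -b-> s6, -b-> s7
  s5 = (b.(0 + (rec X. b.(0 + X)\{b} + b.(X\{b} + b.X) + a.(b.(0 + X))\{a})))\{a}\{b} | ∅
  s6 = ((rec X. b.(0 + X)\{b} + b.(X\{b} + b.X) + a.(b.(0 + X))\{a})\{b} + b.(rec X. b.(0 + X)\{b} + b.(X\{b} + b.X) + a.(b.(0 + X))\{a}))\{a} | -b-> s8
  s7 = (0 + (rec X. b.(0 + X)\{b} + b.(X\{b} + b.X) + a.(b.(0 + X))\{a}))\{b}\{a} | ∅
  s8 = (rec X. b.(0 + X)\{b} + b.(X\{b} + b.X) + a.(b.(0 + X))\{a})\{a} | -b-> s6, -b-> s7
Q's transition system — 9 states:
  t0 = rec X. b.(X + 0)\{b} + b.(X\{b} + b.X) + a.(b.(0 + X))\{a} | -a-> t1, -b-> t2, -b-> t3
  t1 = (b.(0 + (rec X. b.(X + 0)\{b} + b.(X\{b} + b.X) + a.(b.(0 + X))\{a})))\{a} | -b-> t4
  t2 = ((rec X. b.(X + 0)\{b} + b.(X\{b} + b.X) + a.(b.(0 + X))\{a}) + 0)\{b} | -a-> t5
  t3 = (rec X. b.(X + 0)\{b} + b.(X\{b} + b.X) + a.(b.(0 + X))\{a})\{b} + b.(rec X. b.(X + 0)\{b} + b.(X\{b} + b.X) + a.(b.(0 + X))\{a}) | -a-> t5, -b-> t0
  t4 = (0 + (rec X. b.(X + 0)\{b} + b.(X\{b} + b.X) + a.(b.(0 + X))\{a}))\{a} | -b-> t6, -b-> t7
  t5 = (b.(0 + (rec X. b.(X + 0)\{b} + b.(X\{b} + b.X) + a.(b.(0 + X))\{a})))\{a}\{b} | ∅
  t6 = ((rec X. b.(X + 0)\{b} + b.(X\{b} + b.X) + a.(b.(0 + X))\{a}) + 0)\{b}\{a} | ∅
  t7 = ((rec X. b.(X + 0)\{b} + b.(X\{b} + b.X) + a.(b.(0 + X))\{a})\{b} + b.(rec X. b.(X + 0)\{b} + b.(X\{b} + b.X) + a.(b.(0 + X))\{a}))\{a} | -b-> t8
  t8 = (rec X. b.(X + 0)\{b} + b.(X\{b} + b.X) + a.(b.(0 + X))\{a})\{a} | -b-> t6, -b-> t7
Coarsest stable partition (strong bisimilarity classes):
  B0 = {s0, t0}
  B1 = {s1, s6, t1, t7}
  B2 = {s4, s8, t4, t8}
  B3 = {s5, s7, t5, t6}
  B4 = {s2, t2}
  B5 = {s3, t3}
s0 ∈ B0, t0 ∈ B0 → same block
Bisimilar ⇒ trace-equivalent.

trace-equivalent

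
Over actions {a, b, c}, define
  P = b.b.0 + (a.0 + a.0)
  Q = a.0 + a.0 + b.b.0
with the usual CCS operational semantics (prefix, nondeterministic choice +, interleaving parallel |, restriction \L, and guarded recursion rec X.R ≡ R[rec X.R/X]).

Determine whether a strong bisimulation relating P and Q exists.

Reachable graph of P (3 states):
  m0 = b.b.0 + (a.0 + a.0) → -a-> m1, -b-> m2
  m1 = 0 → stopped
  m2 = b.0 → -b-> m1
Reachable graph of Q (3 states):
  n0 = a.0 + a.0 + b.b.0 → -a-> n1, -b-> n2
  n1 = 0 → stopped
  n2 = b.0 → -b-> n1
Coarsest stable partition (strong bisimilarity classes):
  B0 = {m0, n0}
  B1 = {m1, n1}
  B2 = {m2, n2}
m0 ∈ B0, n0 ∈ B0 → same block

P ~ Q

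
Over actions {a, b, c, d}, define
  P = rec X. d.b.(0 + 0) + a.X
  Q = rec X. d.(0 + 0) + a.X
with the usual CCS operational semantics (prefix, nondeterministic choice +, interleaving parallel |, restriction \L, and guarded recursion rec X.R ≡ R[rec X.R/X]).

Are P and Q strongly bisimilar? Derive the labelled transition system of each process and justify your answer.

LTS(P): 3 reachable states
  p0 = rec X. d.b.(0 + 0) + a.X | —a→ p0, —d→ p1
  p1 = b.(0 + 0) | —b→ p2
  p2 = 0 + 0 | (no moves)
LTS(Q): 2 reachable states
  q0 = rec X. d.(0 + 0) + a.X | —a→ q0, —d→ q1
  q1 = 0 + 0 | (no moves)
Bisimilarity quotient blocks:
  B0 = {p0}
  B1 = {p1}
  B2 = {p2, q1}
  B3 = {q0}
p0 ∈ B0, q0 ∈ B3 → different blocks

not bisimilar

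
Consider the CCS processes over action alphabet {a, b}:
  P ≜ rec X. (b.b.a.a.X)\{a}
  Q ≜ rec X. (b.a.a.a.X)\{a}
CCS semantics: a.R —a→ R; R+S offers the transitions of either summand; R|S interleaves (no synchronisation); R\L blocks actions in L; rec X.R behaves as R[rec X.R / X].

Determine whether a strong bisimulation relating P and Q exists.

P ≁ Q

P's transition system — 3 states:
  s0 = rec X. (b.b.a.a.X)\{a} | -b-> s1
  s1 = (b.a.a.(rec X. (b.b.a.a.X)\{a}))\{a} | -b-> s2
  s2 = (a.a.(rec X. (b.b.a.a.X)\{a}))\{a} | ·
Q's transition system — 2 states:
  t0 = rec X. (b.a.a.a.X)\{a} | -b-> t1
  t1 = (a.a.a.(rec X. (b.a.a.a.X)\{a}))\{a} | ·
Partition-refinement fixed point:
  B0 = {s0}
  B1 = {s1, t0}
  B2 = {s2, t1}
s0 ∈ B0, t0 ∈ B1 → different blocks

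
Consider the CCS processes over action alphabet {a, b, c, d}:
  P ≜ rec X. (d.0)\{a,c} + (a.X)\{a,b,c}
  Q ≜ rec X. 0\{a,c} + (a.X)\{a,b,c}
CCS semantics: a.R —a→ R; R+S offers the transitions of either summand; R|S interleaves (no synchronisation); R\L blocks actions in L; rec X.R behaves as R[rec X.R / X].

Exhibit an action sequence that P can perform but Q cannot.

d

Reachable graph of P (2 states):
  m0 = rec X. (d.0)\{a,c} + (a.X)\{a,b,c} → -d-> m1
  m1 = 0\{a,c} → stopped
Reachable graph of Q (1 states):
  n0 = rec X. 0\{a,c} + (a.X)\{a,b,c} → stopped
Run σ = ⟨d⟩ on P: start {m0}
  step 1 (d): {m1}
  P completes σ.
Run σ = ⟨d⟩ on Q: start {n0}
  step 1 (d): ∅  — Q cannot continue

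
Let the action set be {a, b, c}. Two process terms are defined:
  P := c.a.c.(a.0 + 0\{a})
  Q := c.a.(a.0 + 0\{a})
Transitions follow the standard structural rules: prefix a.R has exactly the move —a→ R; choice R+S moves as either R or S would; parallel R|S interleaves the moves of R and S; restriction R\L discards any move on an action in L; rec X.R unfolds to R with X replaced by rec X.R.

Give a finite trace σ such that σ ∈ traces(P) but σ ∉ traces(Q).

Reachable graph of P (5 states):
  p0 = c.a.c.(a.0 + 0\{a}) ⊢ =c=> p1
  p1 = a.c.(a.0 + 0\{a}) ⊢ =a=> p2
  p2 = c.(a.0 + 0\{a}) ⊢ =c=> p3
  p3 = a.0 + 0\{a} ⊢ =a=> p4
  p4 = 0 ⊢ ∅
Reachable graph of Q (4 states):
  q0 = c.a.(a.0 + 0\{a}) ⊢ =c=> q1
  q1 = a.(a.0 + 0\{a}) ⊢ =a=> q2
  q2 = a.0 + 0\{a} ⊢ =a=> q3
  q3 = 0 ⊢ ∅
Trace ⟨cac⟩ through P, begin at {p0}:
  after c @ step 1: {p1}
  after a @ step 2: {p2}
  after c @ step 3: {p3}
  P completes σ.
Trace ⟨cac⟩ through Q, begin at {q0}:
  after c @ step 1: {q1}
  after a @ step 2: {q2}
  after c @ step 3: ∅ (Q stuck)

cac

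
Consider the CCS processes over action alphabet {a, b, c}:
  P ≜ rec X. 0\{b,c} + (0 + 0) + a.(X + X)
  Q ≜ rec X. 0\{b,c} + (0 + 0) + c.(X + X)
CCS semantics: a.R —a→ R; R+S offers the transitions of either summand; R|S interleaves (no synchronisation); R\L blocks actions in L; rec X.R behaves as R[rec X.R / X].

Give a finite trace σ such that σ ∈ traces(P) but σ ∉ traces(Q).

P's transition system — 2 states:
  u0 = rec X. 0\{b,c} + (0 + 0) + a.(X + X) :: =a=> u1
  u1 = (rec X. 0\{b,c} + (0 + 0) + a.(X + X)) + (rec X. 0\{b,c} + (0 + 0) + a.(X + X)) :: =a=> u1
Q's transition system — 2 states:
  v0 = rec X. 0\{b,c} + (0 + 0) + c.(X + X) :: =c=> v1
  v1 = (rec X. 0\{b,c} + (0 + 0) + c.(X + X)) + (rec X. 0\{b,c} + (0 + 0) + c.(X + X)) :: =c=> v1
Run σ = ⟨a⟩ on P: start {u0}
  step 1 (a): {u1}
  ✓ P
Run σ = ⟨a⟩ on Q: start {v0}
  step 1 (a): ∅ (Q stuck)

a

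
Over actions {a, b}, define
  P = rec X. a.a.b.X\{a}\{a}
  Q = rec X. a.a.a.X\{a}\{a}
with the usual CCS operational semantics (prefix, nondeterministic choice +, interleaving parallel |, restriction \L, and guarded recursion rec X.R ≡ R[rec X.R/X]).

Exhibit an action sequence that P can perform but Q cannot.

aab

Reachable graph of P (4 states):
  u0 = rec X. a.a.b.X\{a}\{a} → —a→ u1
  u1 = a.b.(rec X. a.a.b.X\{a}\{a})\{a}\{a} → —a→ u2
  u2 = b.(rec X. a.a.b.X\{a}\{a})\{a}\{a} → —b→ u3
  u3 = (rec X. a.a.b.X\{a}\{a})\{a}\{a} → ∅
Reachable graph of Q (4 states):
  v0 = rec X. a.a.a.X\{a}\{a} → —a→ v1
  v1 = a.a.(rec X. a.a.a.X\{a}\{a})\{a}\{a} → —a→ v2
  v2 = a.(rec X. a.a.a.X\{a}\{a})\{a}\{a} → —a→ v3
  v3 = (rec X. a.a.a.X\{a}\{a})\{a}\{a} → ∅
Run σ = ⟨aab⟩ on P: start {u0}
  after a @ step 1: {u1}
  after a @ step 2: {u2}
  after b @ step 3: {u3}
  — P admits the full trace.
Run σ = ⟨aab⟩ on Q: start {v0}
  after a @ step 1: {v1}
  after a @ step 2: {v2}
  after b @ step 3: no successor for Q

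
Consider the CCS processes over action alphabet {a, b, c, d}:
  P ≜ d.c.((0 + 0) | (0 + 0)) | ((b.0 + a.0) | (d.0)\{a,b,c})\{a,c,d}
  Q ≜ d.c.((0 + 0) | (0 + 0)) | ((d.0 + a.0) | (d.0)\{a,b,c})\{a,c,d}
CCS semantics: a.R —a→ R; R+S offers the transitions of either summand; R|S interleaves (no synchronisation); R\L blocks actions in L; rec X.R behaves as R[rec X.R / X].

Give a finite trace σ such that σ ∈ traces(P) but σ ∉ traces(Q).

b

LTS(P): 6 reachable states
  p0 = d.c.((0 + 0) | (0 + 0)) | ((b.0 + a.0) | (d.0)\{a,b,c})\{a,c,d} | --b--▸ p1, --d--▸ p2
  p1 = d.c.((0 + 0) | (0 + 0)) | (0 | (d.0)\{a,b,c})\{a,c,d} | --d--▸ p3
  p2 = c.((0 + 0) | (0 + 0)) | ((b.0 + a.0) | (d.0)\{a,b,c})\{a,c,d} | --b--▸ p3, --c--▸ p4
  p3 = c.((0 + 0) | (0 + 0)) | (0 | (d.0)\{a,b,c})\{a,c,d} | --c--▸ p5
  p4 = (0 + 0) | (0 + 0) | ((b.0 + a.0) | (d.0)\{a,b,c})\{a,c,d} | --b--▸ p5
  p5 = (0 + 0) | (0 + 0) | (0 | (d.0)\{a,b,c})\{a,c,d} | ∅
LTS(Q): 3 reachable states
  q0 = d.c.((0 + 0) | (0 + 0)) | ((d.0 + a.0) | (d.0)\{a,b,c})\{a,c,d} | --d--▸ q1
  q1 = c.((0 + 0) | (0 + 0)) | ((d.0 + a.0) | (d.0)\{a,b,c})\{a,c,d} | --c--▸ q2
  q2 = (0 + 0) | (0 + 0) | ((d.0 + a.0) | (d.0)\{a,b,c})\{a,c,d} | ∅
Trace ⟨b⟩ through P, begin at {p0}:
  step 1 (b): {p1}
  — P admits the full trace.
Trace ⟨b⟩ through Q, begin at {q0}:
  step 1 (b): no successor for Q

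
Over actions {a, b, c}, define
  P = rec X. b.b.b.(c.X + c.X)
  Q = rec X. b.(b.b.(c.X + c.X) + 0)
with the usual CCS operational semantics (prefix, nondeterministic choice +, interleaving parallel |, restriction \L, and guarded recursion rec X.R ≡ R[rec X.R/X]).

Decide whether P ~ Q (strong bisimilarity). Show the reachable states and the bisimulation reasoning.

P ~ Q

P's transition system — 4 states:
  m0 = rec X. b.b.b.(c.X + c.X) ⊢ -b-> m1
  m1 = b.b.(c.(rec X. b.b.b.(c.X + c.X)) + c.(rec X. b.b.b.(c.X + c.X))) ⊢ -b-> m2
  m2 = b.(c.(rec X. b.b.b.(c.X + c.X)) + c.(rec X. b.b.b.(c.X + c.X))) ⊢ -b-> m3
  m3 = c.(rec X. b.b.b.(c.X + c.X)) + c.(rec X. b.b.b.(c.X + c.X)) ⊢ -c-> m0
Q's transition system — 4 states:
  n0 = rec X. b.(b.b.(c.X + c.X) + 0) ⊢ -b-> n1
  n1 = b.b.(c.(rec X. b.(b.b.(c.X + c.X) + 0)) + c.(rec X. b.(b.b.(c.X + c.X) + 0))) + 0 ⊢ -b-> n2
  n2 = b.(c.(rec X. b.(b.b.(c.X + c.X) + 0)) + c.(rec X. b.(b.b.(c.X + c.X) + 0))) ⊢ -b-> n3
  n3 = c.(rec X. b.(b.b.(c.X + c.X) + 0)) + c.(rec X. b.(b.b.(c.X + c.X) + 0)) ⊢ -c-> n0
Coarsest stable partition (strong bisimilarity classes):
  B0 = {m0, n0}
  B1 = {m1, n1}
  B2 = {m2, n2}
  B3 = {m3, n3}
m0 ∈ B0, n0 ∈ B0 → same block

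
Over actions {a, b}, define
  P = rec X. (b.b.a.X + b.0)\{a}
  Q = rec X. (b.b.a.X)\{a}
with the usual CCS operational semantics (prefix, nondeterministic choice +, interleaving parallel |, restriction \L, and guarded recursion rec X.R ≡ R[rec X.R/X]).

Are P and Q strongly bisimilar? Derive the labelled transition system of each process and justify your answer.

LTS(P): 4 reachable states
  m0 = rec X. (b.b.a.X + b.0)\{a} ⊢ —b→ m1, —b→ m2
  m1 = (b.a.(rec X. (b.b.a.X + b.0)\{a}))\{a} ⊢ —b→ m3
  m2 = 0\{a} ⊢ deadlocked
  m3 = (a.(rec X. (b.b.a.X + b.0)\{a}))\{a} ⊢ deadlocked
LTS(Q): 3 reachable states
  n0 = rec X. (b.b.a.X)\{a} ⊢ —b→ n1
  n1 = (b.a.(rec X. (b.b.a.X)\{a}))\{a} ⊢ —b→ n2
  n2 = (a.(rec X. (b.b.a.X)\{a}))\{a} ⊢ deadlocked
Coarsest stable partition (strong bisimilarity classes):
  B0 = {m0}
  B1 = {m2, m3, n2}
  B2 = {m1, n1}
  B3 = {n0}
m0 ∈ B0, n0 ∈ B3 → different blocks

not bisimilar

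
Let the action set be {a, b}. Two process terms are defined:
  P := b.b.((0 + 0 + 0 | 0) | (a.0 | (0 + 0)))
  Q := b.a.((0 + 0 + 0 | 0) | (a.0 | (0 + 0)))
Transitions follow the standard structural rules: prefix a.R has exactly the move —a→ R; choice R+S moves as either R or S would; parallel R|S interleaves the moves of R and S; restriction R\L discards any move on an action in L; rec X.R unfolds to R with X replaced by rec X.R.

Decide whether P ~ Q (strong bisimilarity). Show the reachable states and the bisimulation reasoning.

LTS(P): 4 reachable states
  m0 = b.b.((0 + 0 + 0 | 0) | (a.0 | (0 + 0))) has moves ··b··> m1
  m1 = b.((0 + 0 + 0 | 0) | (a.0 | (0 + 0))) has moves ··b··> m2
  m2 = (0 + 0 + 0 | 0) | (a.0 | (0 + 0)) has moves ··a··> m3
  m3 = (0 + 0 + 0 | 0) | (0 | (0 + 0)) has moves deadlocked
LTS(Q): 4 reachable states
  n0 = b.a.((0 + 0 + 0 | 0) | (a.0 | (0 + 0))) has moves ··b··> n1
  n1 = a.((0 + 0 + 0 | 0) | (a.0 | (0 + 0))) has moves ··a··> n2
  n2 = (0 + 0 + 0 | 0) | (a.0 | (0 + 0)) has moves ··a··> n3
  n3 = (0 + 0 + 0 | 0) | (0 | (0 + 0)) has moves deadlocked
Coarsest stable partition (strong bisimilarity classes):
  B0 = {m0}
  B1 = {m1}
  B2 = {m2, n2}
  B3 = {m3, n3}
  B4 = {n0}
  B5 = {n1}
m0 ∈ B0, n0 ∈ B4 → different blocks

NO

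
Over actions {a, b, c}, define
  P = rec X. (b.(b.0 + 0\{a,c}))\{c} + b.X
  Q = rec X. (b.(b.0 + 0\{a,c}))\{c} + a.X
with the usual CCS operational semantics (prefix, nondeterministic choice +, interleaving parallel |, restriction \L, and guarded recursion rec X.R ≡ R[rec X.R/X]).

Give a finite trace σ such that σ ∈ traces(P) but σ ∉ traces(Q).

bbb

P's transition system — 3 states:
  m0 = rec X. (b.(b.0 + 0\{a,c}))\{c} + b.X has moves --b--▸ m0, --b--▸ m1
  m1 = (b.0 + 0\{a,c})\{c} has moves --b--▸ m2
  m2 = 0\{c} has moves stopped
Q's transition system — 3 states:
  n0 = rec X. (b.(b.0 + 0\{a,c}))\{c} + a.X has moves --a--▸ n0, --b--▸ n1
  n1 = (b.0 + 0\{a,c})\{c} has moves --b--▸ n2
  n2 = 0\{c} has moves stopped
Trace ⟨bbb⟩ through P, begin at {m0}:
  [1] b ⇒ {m0, m1}
  [2] b ⇒ {m0, m1, m2}
  [3] b ⇒ {m0, m1, m2}
  — P admits the full trace.
Trace ⟨bbb⟩ through Q, begin at {n0}:
  [1] b ⇒ {n1}
  [2] b ⇒ {n2}
  [3] b ⇒ ∅  — Q cannot continue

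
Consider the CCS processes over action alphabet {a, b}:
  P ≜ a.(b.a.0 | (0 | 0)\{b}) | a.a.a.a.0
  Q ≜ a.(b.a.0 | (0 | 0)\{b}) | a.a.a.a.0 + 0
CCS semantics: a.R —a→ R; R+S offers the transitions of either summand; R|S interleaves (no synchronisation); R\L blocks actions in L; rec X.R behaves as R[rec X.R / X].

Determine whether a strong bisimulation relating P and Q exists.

bisimilar

P's transition system — 20 states:
  m0 = a.(b.a.0 | (0 | 0)\{b}) | a.a.a.a.0 has moves —a→ m1, —a→ m2
  m1 = a.(b.a.0 | (0 | 0)\{b}) | a.a.a.0 has moves —a→ m3, —a→ m4
  m2 = b.a.0 | (0 | 0)\{b} | a.a.a.a.0 has moves —a→ m4, —b→ m5
  m3 = a.(b.a.0 | (0 | 0)\{b}) | a.a.0 has moves —a→ m6, —a→ m7
  m4 = b.a.0 | (0 | 0)\{b} | a.a.a.0 has moves —a→ m7, —b→ m8
  m5 = a.0 | (0 | 0)\{b} | a.a.a.a.0 has moves —a→ m8, —a→ m9
  m6 = a.(b.a.0 | (0 | 0)\{b}) | a.0 has moves —a→ m10, —a→ m11
  m7 = b.a.0 | (0 | 0)\{b} | a.a.0 has moves —a→ m11, —b→ m12
  m8 = a.0 | (0 | 0)\{b} | a.a.a.0 has moves —a→ m12, —a→ m13
  m9 = 0 | (0 | 0)\{b} | a.a.a.a.0 has moves —a→ m13
  m10 = a.(b.a.0 | (0 | 0)\{b}) | 0 has moves —a→ m14
  m11 = b.a.0 | (0 | 0)\{b} | a.0 has moves —a→ m14, —b→ m15
  m12 = a.0 | (0 | 0)\{b} | a.a.0 has moves —a→ m15, —a→ m16
  m13 = 0 | (0 | 0)\{b} | a.a.a.0 has moves —a→ m16
  m14 = b.a.0 | (0 | 0)\{b} | 0 has moves —b→ m17
  m15 = a.0 | (0 | 0)\{b} | a.0 has moves —a→ m17, —a→ m18
  m16 = 0 | (0 | 0)\{b} | a.a.0 has moves —a→ m18
  m17 = a.0 | (0 | 0)\{b} | 0 has moves —a→ m19
  m18 = 0 | (0 | 0)\{b} | a.0 has moves —a→ m19
  m19 = 0 | (0 | 0)\{b} | 0 has moves stopped
Q's transition system — 20 states:
  n0 = a.(b.a.0 | (0 | 0)\{b}) | a.a.a.a.0 + 0 has moves —a→ n1, —a→ n2
  n1 = a.(b.a.0 | (0 | 0)\{b}) | a.a.a.0 has moves —a→ n3, —a→ n4
  n2 = b.a.0 | (0 | 0)\{b} | a.a.a.a.0 has moves —a→ n4, —b→ n5
  n3 = a.(b.a.0 | (0 | 0)\{b}) | a.a.0 has moves —a→ n6, —a→ n7
  n4 = b.a.0 | (0 | 0)\{b} | a.a.a.0 has moves —a→ n7, —b→ n8
  n5 = a.0 | (0 | 0)\{b} | a.a.a.a.0 has moves —a→ n8, —a→ n9
  n6 = a.(b.a.0 | (0 | 0)\{b}) | a.0 has moves —a→ n10, —a→ n11
  n7 = b.a.0 | (0 | 0)\{b} | a.a.0 has moves —a→ n11, —b→ n12
  n8 = a.0 | (0 | 0)\{b} | a.a.a.0 has moves —a→ n12, —a→ n13
  n9 = 0 | (0 | 0)\{b} | a.a.a.a.0 has moves —a→ n13
  n10 = a.(b.a.0 | (0 | 0)\{b}) | 0 has moves —a→ n14
  n11 = b.a.0 | (0 | 0)\{b} | a.0 has moves —a→ n14, —b→ n15
  n12 = a.0 | (0 | 0)\{b} | a.a.0 has moves —a→ n15, —a→ n16
  n13 = 0 | (0 | 0)\{b} | a.a.a.0 has moves —a→ n16
  n14 = b.a.0 | (0 | 0)\{b} | 0 has moves —b→ n17
  n15 = a.0 | (0 | 0)\{b} | a.0 has moves —a→ n17, —a→ n18
  n16 = 0 | (0 | 0)\{b} | a.a.0 has moves —a→ n18
  n17 = a.0 | (0 | 0)\{b} | 0 has moves —a→ n19
  n18 = 0 | (0 | 0)\{b} | a.0 has moves —a→ n19
  n19 = 0 | (0 | 0)\{b} | 0 has moves stopped
Bisimilarity quotient blocks:
  B0 = {m0, n0}
  B1 = {m1, n1}
  B2 = {m3, n3}
  B3 = {m7, n7}
  B4 = {m11, n11}
  B5 = {m15, m16, n15, n16}
  B6 = {m17, m18, n17, n18}
  B7 = {m19, n19}
  B8 = {m14, n14}
  B9 = {m12, m13, n12, n13}
  B10 = {m6, n6}
  B11 = {m10, n10}
  B12 = {m4, n4}
  B13 = {m8, m9, n8, n9}
  B14 = {m2, n2}
  B15 = {m5, n5}
m0 ∈ B0, n0 ∈ B0 → same block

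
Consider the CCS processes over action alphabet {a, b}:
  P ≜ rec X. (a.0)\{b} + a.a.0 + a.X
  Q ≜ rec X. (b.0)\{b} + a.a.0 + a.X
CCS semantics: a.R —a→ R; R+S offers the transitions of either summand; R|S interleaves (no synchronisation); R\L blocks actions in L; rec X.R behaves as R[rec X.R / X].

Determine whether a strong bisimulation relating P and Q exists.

P ≁ Q

Reachable graph of P (4 states):
  p0 = rec X. (a.0)\{b} + a.a.0 + a.X | ··a··> p0, ··a··> p1, ··a··> p2
  p1 = 0\{b} | stopped
  p2 = a.0 | ··a··> p3
  p3 = 0 | stopped
Reachable graph of Q (3 states):
  q0 = rec X. (b.0)\{b} + a.a.0 + a.X | ··a··> q0, ··a··> q1
  q1 = a.0 | ··a··> q2
  q2 = 0 | stopped
Bisimilarity quotient blocks:
  B0 = {p0}
  B1 = {p1, p3, q2}
  B2 = {p2, q1}
  B3 = {q0}
p0 ∈ B0, q0 ∈ B3 → different blocks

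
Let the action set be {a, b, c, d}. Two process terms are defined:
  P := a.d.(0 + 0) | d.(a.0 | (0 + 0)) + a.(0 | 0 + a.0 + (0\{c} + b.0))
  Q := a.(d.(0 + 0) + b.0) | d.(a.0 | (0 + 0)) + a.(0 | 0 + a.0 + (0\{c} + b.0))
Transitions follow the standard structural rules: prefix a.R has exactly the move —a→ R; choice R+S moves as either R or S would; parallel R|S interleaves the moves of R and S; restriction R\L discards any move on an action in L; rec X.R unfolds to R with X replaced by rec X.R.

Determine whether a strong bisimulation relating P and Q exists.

NO

LTS(P): 11 reachable states
  u0 = a.d.(0 + 0) | d.(a.0 | (0 + 0)) + a.(0 | 0 + a.0 + (0\{c} + b.0)) has moves —a→ u1, —a→ u2, —d→ u3
  u1 = 0 | 0 + a.0 + (0\{c} + b.0) has moves —a→ u4, —b→ u4
  u2 = d.(0 + 0) | d.(a.0 | (0 + 0)) has moves —d→ u5, —d→ u6
  u3 = a.d.(0 + 0) | (a.0 | (0 + 0)) has moves —a→ u6, —a→ u7
  u4 = 0 has moves deadlocked
  u5 = (0 + 0) | d.(a.0 | (0 + 0)) has moves —d→ u8
  u6 = d.(0 + 0) | (a.0 | (0 + 0)) has moves —a→ u9, —d→ u8
  u7 = a.d.(0 + 0) | (0 | (0 + 0)) has moves —a→ u9
  u8 = (0 + 0) | (a.0 | (0 + 0)) has moves —a→ u10
  u9 = d.(0 + 0) | (0 | (0 + 0)) has moves —d→ u10
  u10 = (0 + 0) | (0 | (0 + 0)) has moves deadlocked
LTS(Q): 14 reachable states
  v0 = a.(d.(0 + 0) + b.0) | d.(a.0 | (0 + 0)) + a.(0 | 0 + a.0 + (0\{c} + b.0)) has moves —a→ v1, —a→ v2, —d→ v3
  v1 = (d.(0 + 0) + b.0) | d.(a.0 | (0 + 0)) has moves —b→ v4, —d→ v5, —d→ v6
  v2 = 0 | 0 + a.0 + (0\{c} + b.0) has moves —a→ v7, —b→ v7
  v3 = a.(d.(0 + 0) + b.0) | (a.0 | (0 + 0)) has moves —a→ v6, —a→ v8
  v4 = 0 | d.(a.0 | (0 + 0)) has moves —d→ v9
  v5 = (0 + 0) | d.(a.0 | (0 + 0)) has moves —d→ v10
  v6 = (d.(0 + 0) + b.0) | (a.0 | (0 + 0)) has moves —a→ v11, —b→ v9, —d→ v10
  v7 = 0 has moves deadlocked
  v8 = a.(d.(0 + 0) + b.0) | (0 | (0 + 0)) has moves —a→ v11
  v9 = 0 | (a.0 | (0 + 0)) has moves —a→ v12
  v10 = (0 + 0) | (a.0 | (0 + 0)) has moves —a→ v13
  v11 = (d.(0 + 0) + b.0) | (0 | (0 + 0)) has moves —b→ v12, —d→ v13
  v12 = 0 | (0 | (0 + 0)) has moves deadlocked
  v13 = (0 + 0) | (0 | (0 + 0)) has moves deadlocked
Bisimilarity quotient blocks:
  B0 = {u0}
  B1 = {u3}
  B2 = {u6}
  B3 = {u9}
  B4 = {u10, u4, v12, v13, v7}
  B5 = {u8, v10, v9}
  B6 = {u7}
  B7 = {u1, v2}
  B8 = {u2}
  B9 = {u5, v4, v5}
  B10 = {v0}
  B11 = {v1}
  B12 = {v6}
  B13 = {v11}
  B14 = {v3}
  B15 = {v8}
u0 ∈ B0, v0 ∈ B10 → different blocks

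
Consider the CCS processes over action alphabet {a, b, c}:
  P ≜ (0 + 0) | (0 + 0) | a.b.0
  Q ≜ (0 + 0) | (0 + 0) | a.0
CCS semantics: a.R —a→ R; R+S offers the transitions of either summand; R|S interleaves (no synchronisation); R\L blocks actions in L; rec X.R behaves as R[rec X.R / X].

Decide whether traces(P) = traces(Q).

traces(P) ≠ traces(Q) — witness ⟨ab⟩

P's transition system — 3 states:
  s0 = (0 + 0) | (0 + 0) | a.b.0 :: -a-> s1
  s1 = (0 + 0) | (0 + 0) | b.0 :: -b-> s2
  s2 = (0 + 0) | (0 + 0) | 0 :: stopped
Q's transition system — 2 states:
  t0 = (0 + 0) | (0 + 0) | a.0 :: -a-> t1
  t1 = (0 + 0) | (0 + 0) | 0 :: stopped
Trace ⟨ab⟩ through P, begin at {s0}:
  after a @ step 1: {s1}
  after b @ step 2: {s2}
  ✓ P
Trace ⟨ab⟩ through Q, begin at {t0}:
  after a @ step 1: {t1}
  after b @ step 2: ∅  — Q cannot continue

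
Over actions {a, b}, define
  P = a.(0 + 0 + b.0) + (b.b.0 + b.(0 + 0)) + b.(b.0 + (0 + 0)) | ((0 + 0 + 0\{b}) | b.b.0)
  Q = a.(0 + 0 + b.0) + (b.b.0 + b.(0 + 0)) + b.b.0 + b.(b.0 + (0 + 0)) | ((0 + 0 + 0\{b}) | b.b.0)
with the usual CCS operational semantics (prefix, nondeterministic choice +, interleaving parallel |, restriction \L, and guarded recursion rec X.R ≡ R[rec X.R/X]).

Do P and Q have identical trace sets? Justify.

trace-equivalent

LTS(P): 13 reachable states
  u0 = a.(0 + 0 + b.0) + (b.b.0 + b.(0 + 0)) + b.(b.0 + (0 + 0)) | ((0 + 0 + 0\{b}) | b.b.0) :: —a→ u1, —b→ u2, —b→ u3, —b→ u4, —b→ u5
  u1 = 0 + 0 + b.0 :: —b→ u6
  u2 = (b.0 + (0 + 0)) | ((0 + 0 + 0\{b}) | b.b.0) :: —b→ u7, —b→ u8
  u3 = 0 + 0 :: deadlocked
  u4 = b.(b.0 + (0 + 0)) | ((0 + 0 + 0\{b}) | b.0) :: —b→ u7, —b→ u9
  u5 = b.0 :: —b→ u6
  u6 = 0 :: deadlocked
  u7 = (b.0 + (0 + 0)) | ((0 + 0 + 0\{b}) | b.0) :: —b→ u10, —b→ u11
  u8 = 0 | ((0 + 0 + 0\{b}) | b.b.0) :: —b→ u11
  u9 = b.(b.0 + (0 + 0)) | ((0 + 0 + 0\{b}) | 0) :: —b→ u10
  u10 = (b.0 + (0 + 0)) | ((0 + 0 + 0\{b}) | 0) :: —b→ u12
  u11 = 0 | ((0 + 0 + 0\{b}) | b.0) :: —b→ u12
  u12 = 0 | ((0 + 0 + 0\{b}) | 0) :: deadlocked
LTS(Q): 13 reachable states
  v0 = a.(0 + 0 + b.0) + (b.b.0 + b.(0 + 0)) + b.b.0 + b.(b.0 + (0 + 0)) | ((0 + 0 + 0\{b}) | b.b.0) :: —a→ v1, —b→ v2, —b→ v3, —b→ v4, —b→ v5
  v1 = 0 + 0 + b.0 :: —b→ v6
  v2 = (b.0 + (0 + 0)) | ((0 + 0 + 0\{b}) | b.b.0) :: —b→ v7, —b→ v8
  v3 = 0 + 0 :: deadlocked
  v4 = b.(b.0 + (0 + 0)) | ((0 + 0 + 0\{b}) | b.0) :: —b→ v7, —b→ v9
  v5 = b.0 :: —b→ v6
  v6 = 0 :: deadlocked
  v7 = (b.0 + (0 + 0)) | ((0 + 0 + 0\{b}) | b.0) :: —b→ v10, —b→ v11
  v8 = 0 | ((0 + 0 + 0\{b}) | b.b.0) :: —b→ v11
  v9 = b.(b.0 + (0 + 0)) | ((0 + 0 + 0\{b}) | 0) :: —b→ v10
  v10 = (b.0 + (0 + 0)) | ((0 + 0 + 0\{b}) | 0) :: —b→ v12
  v11 = 0 | ((0 + 0 + 0\{b}) | b.0) :: —b→ v12
  v12 = 0 | ((0 + 0 + 0\{b}) | 0) :: deadlocked
Partition-refinement fixed point:
  B0 = {u0, v0}
  B1 = {u1, u10, u11, u5, v1, v10, v11, v5}
  B2 = {u12, u3, u6, v12, v3, v6}
  B3 = {u2, u4, v2, v4}
  B4 = {u7, u8, u9, v7, v8, v9}
u0 ∈ B0, v0 ∈ B0 → same block
Bisimilar ⇒ trace-equivalent.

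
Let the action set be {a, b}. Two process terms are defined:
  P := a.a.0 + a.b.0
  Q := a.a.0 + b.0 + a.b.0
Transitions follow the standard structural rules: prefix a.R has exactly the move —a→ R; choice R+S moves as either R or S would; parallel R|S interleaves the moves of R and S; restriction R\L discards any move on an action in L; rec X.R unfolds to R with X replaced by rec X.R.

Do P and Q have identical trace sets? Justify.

traces(P) ≠ traces(Q) — witness ⟨b⟩

LTS(P): 4 reachable states
  s0 = a.a.0 + a.b.0 | --a--▸ s1, --a--▸ s2
  s1 = a.0 | --a--▸ s3
  s2 = b.0 | --b--▸ s3
  s3 = 0 | stopped
LTS(Q): 4 reachable states
  t0 = a.a.0 + b.0 + a.b.0 | --a--▸ t1, --a--▸ t2, --b--▸ t3
  t1 = a.0 | --a--▸ t3
  t2 = b.0 | --b--▸ t3
  t3 = 0 | stopped
Trace ⟨b⟩ through Q, begin at {t0}:
  step 1 (b): {t3}
  ✓ Q
Trace ⟨b⟩ through P, begin at {s0}:
  step 1 (b): ∅  — P cannot continue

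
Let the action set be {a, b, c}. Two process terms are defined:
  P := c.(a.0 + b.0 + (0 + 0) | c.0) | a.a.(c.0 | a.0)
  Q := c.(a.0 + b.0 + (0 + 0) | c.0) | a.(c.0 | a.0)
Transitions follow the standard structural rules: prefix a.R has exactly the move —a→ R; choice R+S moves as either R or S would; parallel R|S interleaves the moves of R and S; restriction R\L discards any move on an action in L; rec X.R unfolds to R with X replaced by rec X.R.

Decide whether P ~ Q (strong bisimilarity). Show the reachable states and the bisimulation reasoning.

Reachable graph of P (24 states):
  s0 = c.(a.0 + b.0 + (0 + 0) | c.0) | a.a.(c.0 | a.0) :: =a=> s1, =c=> s2
  s1 = c.(a.0 + b.0 + (0 + 0) | c.0) | a.(c.0 | a.0) :: =a=> s3, =c=> s4
  s2 = (a.0 + b.0 + (0 + 0) | c.0) | a.a.(c.0 | a.0) :: =a=> s4, =a=> s5, =b=> s5, =c=> s6
  s3 = c.(a.0 + b.0 + (0 + 0) | c.0) | (c.0 | a.0) :: =a=> s7, =c=> s8, =c=> s9
  s4 = (a.0 + b.0 + (0 + 0) | c.0) | a.(c.0 | a.0) :: =a=> s10, =a=> s8, =b=> s10, =c=> s11
  s5 = 0 | a.a.(c.0 | a.0) :: =a=> s10
  s6 = (0 + 0) | 0 | a.a.(c.0 | a.0) :: =a=> s11
  s7 = c.(a.0 + b.0 + (0 + 0) | c.0) | (c.0 | 0) :: =c=> s12, =c=> s13
  s8 = (a.0 + b.0 + (0 + 0) | c.0) | (c.0 | a.0) :: =a=> s12, =a=> s14, =b=> s14, =c=> s15, =c=> s16
  s9 = c.(a.0 + b.0 + (0 + 0) | c.0) | (0 | a.0) :: =a=> s13, =c=> s16
  s10 = 0 | a.(c.0 | a.0) :: =a=> s14
  s11 = (0 + 0) | 0 | a.(c.0 | a.0) :: =a=> s15
  s12 = (a.0 + b.0 + (0 + 0) | c.0) | (c.0 | 0) :: =a=> s17, =b=> s17, =c=> s18, =c=> s19
  s13 = c.(a.0 + b.0 + (0 + 0) | c.0) | (0 | 0) :: =c=> s19
  s14 = 0 | (c.0 | a.0) :: =a=> s17, =c=> s20
  s15 = (0 + 0) | 0 | (c.0 | a.0) :: =a=> s18, =c=> s21
  s16 = (a.0 + b.0 + (0 + 0) | c.0) | (0 | a.0) :: =a=> s19, =a=> s20, =b=> s20, =c=> s21
  s17 = 0 | (c.0 | 0) :: =c=> s22
  s18 = (0 + 0) | 0 | (c.0 | 0) :: =c=> s23
  s19 = (a.0 + b.0 + (0 + 0) | c.0) | (0 | 0) :: =a=> s22, =b=> s22, =c=> s23
  s20 = 0 | (0 | a.0) :: =a=> s22
  s21 = (0 + 0) | 0 | (0 | a.0) :: =a=> s23
  s22 = 0 | (0 | 0) :: (no moves)
  s23 = (0 + 0) | 0 | (0 | 0) :: (no moves)
Reachable graph of Q (20 states):
  t0 = c.(a.0 + b.0 + (0 + 0) | c.0) | a.(c.0 | a.0) :: =a=> t1, =c=> t2
  t1 = c.(a.0 + b.0 + (0 + 0) | c.0) | (c.0 | a.0) :: =a=> t3, =c=> t4, =c=> t5
  t2 = (a.0 + b.0 + (0 + 0) | c.0) | a.(c.0 | a.0) :: =a=> t4, =a=> t6, =b=> t6, =c=> t7
  t3 = c.(a.0 + b.0 + (0 + 0) | c.0) | (c.0 | 0) :: =c=> t8, =c=> t9
  t4 = (a.0 + b.0 + (0 + 0) | c.0) | (c.0 | a.0) :: =a=> t10, =a=> t8, =b=> t10, =c=> t11, =c=> t12
  t5 = c.(a.0 + b.0 + (0 + 0) | c.0) | (0 | a.0) :: =a=> t9, =c=> t12
  t6 = 0 | a.(c.0 | a.0) :: =a=> t10
  t7 = (0 + 0) | 0 | a.(c.0 | a.0) :: =a=> t11
  t8 = (a.0 + b.0 + (0 + 0) | c.0) | (c.0 | 0) :: =a=> t13, =b=> t13, =c=> t14, =c=> t15
  t9 = c.(a.0 + b.0 + (0 + 0) | c.0) | (0 | 0) :: =c=> t15
  t10 = 0 | (c.0 | a.0) :: =a=> t13, =c=> t16
  t11 = (0 + 0) | 0 | (c.0 | a.0) :: =a=> t14, =c=> t17
  t12 = (a.0 + b.0 + (0 + 0) | c.0) | (0 | a.0) :: =a=> t15, =a=> t16, =b=> t16, =c=> t17
  t13 = 0 | (c.0 | 0) :: =c=> t18
  t14 = (0 + 0) | 0 | (c.0 | 0) :: =c=> t19
  t15 = (a.0 + b.0 + (0 + 0) | c.0) | (0 | 0) :: =a=> t18, =b=> t18, =c=> t19
  t16 = 0 | (0 | a.0) :: =a=> t18
  t17 = (0 + 0) | 0 | (0 | a.0) :: =a=> t19
  t18 = 0 | (0 | 0) :: (no moves)
  t19 = (0 + 0) | 0 | (0 | 0) :: (no moves)
Bisimilarity quotient blocks:
  B0 = {s0}
  B1 = {s2}
  B2 = {s4, t2}
  B3 = {s10, s11, t6, t7}
  B4 = {s14, s15, t10, t11}
  B5 = {s17, s18, t13, t14}
  B6 = {s22, s23, t18, t19}
  B7 = {s20, s21, t16, t17}
  B8 = {s8, t4}
  B9 = {s12, t8}
  B10 = {s19, t15}
  B11 = {s16, t12}
  B12 = {s5, s6}
  B13 = {s1, t0}
  B14 = {s3, t1}
  B15 = {s7, t3}
  B16 = {s13, t9}
  B17 = {s9, t5}
s0 ∈ B0, t0 ∈ B13 → different blocks

NO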